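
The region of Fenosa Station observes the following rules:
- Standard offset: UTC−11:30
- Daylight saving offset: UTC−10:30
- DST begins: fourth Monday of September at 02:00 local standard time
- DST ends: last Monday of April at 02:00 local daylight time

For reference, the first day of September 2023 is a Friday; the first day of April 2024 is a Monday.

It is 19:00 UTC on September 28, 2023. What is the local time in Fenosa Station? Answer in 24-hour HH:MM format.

1 September 2023 is a Friday, so the first Monday is September 4 and the fourth is September 25.
1 April 2024 is a Monday, so Mondays fall on 1, 8, 15, 22, 29; the last is April 29.
At the standard offset (UTC−11:30), 19:00 UTC − 11h30m = 07:30 Fenosa Station standard time.
The standard-time date in Fenosa Station, September 28, 2023, lies within the daylight-saving period (25 September 2023 – 29 April 2024), so Fenosa Station is on daylight time, UTC−10:30.
19:00 UTC − 10h30m = 08:30 local.

08:30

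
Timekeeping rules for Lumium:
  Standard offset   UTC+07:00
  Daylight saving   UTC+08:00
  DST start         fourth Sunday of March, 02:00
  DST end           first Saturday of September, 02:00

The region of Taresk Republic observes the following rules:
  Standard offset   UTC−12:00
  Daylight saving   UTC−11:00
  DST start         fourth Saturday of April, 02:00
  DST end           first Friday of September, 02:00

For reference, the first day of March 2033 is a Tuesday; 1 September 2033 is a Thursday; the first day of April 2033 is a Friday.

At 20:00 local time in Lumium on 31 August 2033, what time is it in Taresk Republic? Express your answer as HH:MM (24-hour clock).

1 March 2033 is a Tuesday, so the first Sunday is March 6 and the fourth is March 27.
1 September 2033 is a Thursday, so the first Saturday is September 3.
Daylight saving runs 27 March – 3 September; 31 August 2033 is inside that window, so Lumium is at UTC+08:00.
20:00 Lumium − 8h = 12:00 UTC.
1 April 2033 is a Friday, so the first Saturday is April 2 and the fourth is April 23.
1 September 2033 is a Thursday, so the first Friday is September 2.
At the standard offset (UTC−12:00), 12:00 UTC − 12h = 00:00 Taresk Republic standard time.
The standard-time date in Taresk Republic, 31 August 2033, falls between 23 April and 2 September, so daylight saving is in effect and Taresk Republic is at UTC−11:00.
12:00 UTC − 11h = 01:00 Taresk Republic.

01:00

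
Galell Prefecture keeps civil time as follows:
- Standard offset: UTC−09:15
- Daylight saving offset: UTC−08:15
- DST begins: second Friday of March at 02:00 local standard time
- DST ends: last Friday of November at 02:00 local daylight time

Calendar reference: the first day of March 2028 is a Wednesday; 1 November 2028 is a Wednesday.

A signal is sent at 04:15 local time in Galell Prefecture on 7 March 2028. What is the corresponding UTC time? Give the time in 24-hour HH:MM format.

13:30

1 March 2028 is a Wednesday, so the first Friday is March 3 and the second is March 10.
1 November 2028 is a Wednesday, so Fridays fall on 3, 10, 17, 24; the last is November 24.
7 March 2028 does not fall between 10 March and 24 November, so daylight saving is not in effect and Galell Prefecture is at UTC−09:15.
04:15 local + 9h15m = 13:30 UTC.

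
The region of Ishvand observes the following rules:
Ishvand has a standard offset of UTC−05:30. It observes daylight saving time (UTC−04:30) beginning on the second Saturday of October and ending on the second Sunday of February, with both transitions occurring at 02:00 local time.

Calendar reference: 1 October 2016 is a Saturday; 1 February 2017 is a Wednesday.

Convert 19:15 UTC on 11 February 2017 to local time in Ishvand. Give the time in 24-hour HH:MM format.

14:45

1 October 2016 is a Saturday, so the first Saturday is October 1 and the second is October 8.
1 February 2017 is a Wednesday, so the first Sunday is February 5 and the second is February 12.
At the standard offset (UTC−05:30), 19:15 UTC − 5h30m = 13:45 Ishvand standard time.
Daylight saving runs 8 October 2016 – 12 February 2017; the standard-time date in Ishvand, 11 February 2017, is inside that window, so Ishvand is at UTC−04:30.
19:15 UTC − 4h30m = 14:45 local.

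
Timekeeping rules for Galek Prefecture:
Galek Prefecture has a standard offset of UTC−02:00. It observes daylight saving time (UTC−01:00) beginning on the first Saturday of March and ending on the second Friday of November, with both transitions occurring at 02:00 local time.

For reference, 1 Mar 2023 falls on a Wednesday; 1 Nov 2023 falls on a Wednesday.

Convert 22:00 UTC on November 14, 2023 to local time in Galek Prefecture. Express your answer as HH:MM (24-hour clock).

1 March 2023 is a Wednesday, so the first Saturday is March 4.
1 November 2023 is a Wednesday, so the first Friday is November 3 and the second is November 10.
At the standard offset (UTC−02:00), 22:00 UTC − 2h = 20:00 Galek Prefecture standard time.
The standard-time date in Galek Prefecture, November 14, 2023, does not fall between 4 March and 10 November, so daylight saving is not in effect and Galek Prefecture is at UTC−02:00.
22:00 UTC − 2h = 20:00 local.

20:00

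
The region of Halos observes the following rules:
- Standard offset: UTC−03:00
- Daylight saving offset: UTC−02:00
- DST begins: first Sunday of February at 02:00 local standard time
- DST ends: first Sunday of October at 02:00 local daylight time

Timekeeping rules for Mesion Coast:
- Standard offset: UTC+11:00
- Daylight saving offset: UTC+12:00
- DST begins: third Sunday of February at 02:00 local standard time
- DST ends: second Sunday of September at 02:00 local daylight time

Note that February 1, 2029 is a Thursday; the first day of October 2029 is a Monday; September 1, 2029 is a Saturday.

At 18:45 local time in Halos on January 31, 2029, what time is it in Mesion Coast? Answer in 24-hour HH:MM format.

1 February 2029 is a Thursday, so the first Sunday is February 4.
1 October 2029 is a Monday, so the first Sunday is October 7.
Daylight saving runs 4 February – 7 October; January 31, 2029 is outside that window, so Halos is on standard time at UTC−03:00.
18:45 Halos + 3h = 21:45 UTC.
1 February 2029 is a Thursday, so the first Sunday is February 4 and the third is February 18.
1 September 2029 is a Saturday, so the first Sunday is September 2 and the second is September 9.
At the standard offset (UTC+11:00), 21:45 UTC + 11h = 08:45 Mesion Coast standard time (rolling into the next day, 1 February 2029).
Daylight saving runs 18 February – 9 September; the standard-time date in Mesion Coast, February 1, 2029, is outside that window, so Mesion Coast is on standard time at UTC+11:00.
21:45 UTC + 11h = 08:45 Mesion Coast (rolling into the next day, 1 February 2029).

08:45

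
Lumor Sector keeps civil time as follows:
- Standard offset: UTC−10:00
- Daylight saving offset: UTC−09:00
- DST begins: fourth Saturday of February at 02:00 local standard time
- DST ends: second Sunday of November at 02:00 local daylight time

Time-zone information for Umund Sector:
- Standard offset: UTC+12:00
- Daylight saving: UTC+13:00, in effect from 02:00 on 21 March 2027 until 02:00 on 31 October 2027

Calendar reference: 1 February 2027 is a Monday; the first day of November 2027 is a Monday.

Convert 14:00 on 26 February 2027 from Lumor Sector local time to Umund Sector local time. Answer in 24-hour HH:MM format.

1 February 2027 is a Monday, so the first Saturday is February 6 and the fourth is February 27.
1 November 2027 is a Monday, so the first Sunday is November 7 and the second is November 14.
Daylight saving runs 27 February – 14 November; 26 February 2027 is outside that window, so Lumor Sector is on standard time at UTC−10:00.
14:00 Lumor Sector + 10h = 00:00 UTC (rolling into the next day, 27 February 2027).
At the standard offset (UTC+12:00), 00:00 UTC + 12h = 12:00 Umund Sector standard time.
The standard-time date in Umund Sector, 27 February 2027, is outside the daylight-saving period (21 March – 31 October), so Umund Sector is on standard time, UTC+12:00.
00:00 UTC + 12h = 12:00 Umund Sector.

12:00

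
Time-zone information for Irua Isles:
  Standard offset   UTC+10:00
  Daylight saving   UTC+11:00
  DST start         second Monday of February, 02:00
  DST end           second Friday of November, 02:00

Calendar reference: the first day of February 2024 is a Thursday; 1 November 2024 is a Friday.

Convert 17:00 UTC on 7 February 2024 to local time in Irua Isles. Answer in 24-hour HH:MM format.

03:00

1 February 2024 is a Thursday, so the first Monday is February 5 and the second is February 12.
1 November 2024 is a Friday, so the first Friday is November 1 and the second is November 8.
At the standard offset (UTC+10:00), 17:00 UTC + 10h = 03:00 Irua Isles standard time (rolling into the next day, 8 February 2024).
The standard-time date in Irua Isles, 8 February 2024, does not fall between 12 February and 8 November, so daylight saving is not in effect and Irua Isles is at UTC+10:00.
17:00 UTC + 10h = 03:00 local (rolling into the next day, 8 February 2024).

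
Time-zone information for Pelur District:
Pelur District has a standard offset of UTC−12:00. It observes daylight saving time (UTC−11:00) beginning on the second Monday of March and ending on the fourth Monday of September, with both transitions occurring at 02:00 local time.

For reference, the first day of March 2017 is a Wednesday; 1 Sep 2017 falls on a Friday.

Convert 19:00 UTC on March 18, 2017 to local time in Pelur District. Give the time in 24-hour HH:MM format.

1 March 2017 is a Wednesday, so the first Monday is March 6 and the second is March 13.
1 September 2017 is a Friday, so the first Monday is September 4 and the fourth is September 25.
At the standard offset (UTC−12:00), 19:00 UTC − 12h = 07:00 Pelur District standard time.
Daylight saving runs 13 March – 25 September; the standard-time date in Pelur District, March 18, 2017, is inside that window, so Pelur District is at UTC−11:00.
19:00 UTC − 11h = 08:00 local.

08:00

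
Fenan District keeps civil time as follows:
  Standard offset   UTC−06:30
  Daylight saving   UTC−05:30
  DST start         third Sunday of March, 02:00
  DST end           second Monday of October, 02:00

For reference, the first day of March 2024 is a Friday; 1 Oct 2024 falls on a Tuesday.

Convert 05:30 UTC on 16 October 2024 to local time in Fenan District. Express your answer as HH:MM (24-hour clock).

1 March 2024 is a Friday, so the first Sunday is March 3 and the third is March 17.
1 October 2024 is a Tuesday, so the first Monday is October 7 and the second is October 14.
At the standard offset (UTC−06:30), 05:30 UTC − 6h30m = 23:00 Fenan District standard time (rolling into the previous day, 15 October 2024).
The standard-time date in Fenan District, 15 October 2024, does not fall between 17 March and 14 October, so daylight saving is not in effect and Fenan District is at UTC−06:30.
05:30 UTC − 6h30m = 23:00 local (rolling into the previous day, 15 October 2024).

23:00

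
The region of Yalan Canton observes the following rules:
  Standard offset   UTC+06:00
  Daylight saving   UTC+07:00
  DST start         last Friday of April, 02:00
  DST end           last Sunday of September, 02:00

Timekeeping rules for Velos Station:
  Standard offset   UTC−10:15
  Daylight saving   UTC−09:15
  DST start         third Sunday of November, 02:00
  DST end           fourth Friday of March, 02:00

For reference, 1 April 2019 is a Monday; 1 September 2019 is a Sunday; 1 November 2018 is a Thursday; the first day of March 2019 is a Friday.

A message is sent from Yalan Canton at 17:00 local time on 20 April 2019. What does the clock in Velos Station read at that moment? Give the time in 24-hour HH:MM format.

00:45

1 April 2019 is a Monday, so Fridays fall on 5, 12, 19, 26; the last is April 26.
1 September 2019 is a Sunday, so Sundays fall on 1, 8, 15, 22, 29; the last is September 29.
Daylight saving runs 26 April – 29 September; 20 April 2019 is outside that window, so Yalan Canton is on standard time at UTC+06:00.
17:00 Yalan Canton − 6h = 11:00 UTC.
1 November 2018 is a Thursday, so the first Sunday is November 4 and the third is November 18.
1 March 2019 is a Friday, so the first Friday is March 1 and the fourth is March 22.
At the standard offset (UTC−10:15), 11:00 UTC − 10h15m = 00:45 Velos Station standard time.
The standard-time date in Velos Station, 20 April 2019, is outside the daylight-saving period (18 November 2018 – 22 March 2019), so Velos Station is on standard time, UTC−10:15.
11:00 UTC − 10h15m = 00:45 Velos Station.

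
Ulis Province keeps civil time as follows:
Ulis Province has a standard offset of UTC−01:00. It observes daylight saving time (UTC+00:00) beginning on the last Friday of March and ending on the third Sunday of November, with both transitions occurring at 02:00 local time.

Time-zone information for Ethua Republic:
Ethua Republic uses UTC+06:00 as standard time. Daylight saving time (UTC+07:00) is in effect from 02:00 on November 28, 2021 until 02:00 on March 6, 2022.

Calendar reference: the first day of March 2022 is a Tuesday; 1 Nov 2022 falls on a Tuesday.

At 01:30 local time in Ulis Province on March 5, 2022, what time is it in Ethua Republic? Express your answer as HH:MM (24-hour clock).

09:30

1 March 2022 is a Tuesday, so Fridays fall on 4, 11, 18, 25; the last is March 25.
1 November 2022 is a Tuesday, so the first Sunday is November 6 and the third is November 20.
March 5, 2022 is outside the daylight-saving period (25 March – 20 November), so Ulis Province is on standard time, UTC−01:00.
01:30 Ulis Province + 1h = 02:30 UTC.
At the standard offset (UTC+06:00), 02:30 UTC + 6h = 08:30 Ethua Republic standard time.
The standard-time date in Ethua Republic, March 5, 2022, lies within the daylight-saving period (28 November 2021 – 6 March 2022), so Ethua Republic is on daylight time, UTC+07:00.
02:30 UTC + 7h = 09:30 Ethua Republic.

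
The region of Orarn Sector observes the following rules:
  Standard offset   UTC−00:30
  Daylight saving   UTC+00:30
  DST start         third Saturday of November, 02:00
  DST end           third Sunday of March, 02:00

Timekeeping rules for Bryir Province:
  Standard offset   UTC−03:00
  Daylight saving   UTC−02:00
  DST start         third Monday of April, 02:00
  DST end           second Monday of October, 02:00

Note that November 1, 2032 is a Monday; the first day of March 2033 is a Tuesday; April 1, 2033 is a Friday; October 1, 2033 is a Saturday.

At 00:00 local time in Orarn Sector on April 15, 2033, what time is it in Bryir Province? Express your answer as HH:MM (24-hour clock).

1 November 2032 is a Monday, so the first Saturday is November 6 and the third is November 20.
1 March 2033 is a Tuesday, so the first Sunday is March 6 and the third is March 20.
April 15, 2033 does not fall between 20 November 2032 and 20 March 2033, so daylight saving is not in effect and Orarn Sector is at UTC−00:30.
00:00 Orarn Sector + 0h30m = 00:30 UTC.
1 April 2033 is a Friday, so the first Monday is April 4 and the third is April 18.
1 October 2033 is a Saturday, so the first Monday is October 3 and the second is October 10.
At the standard offset (UTC−03:00), 00:30 UTC − 3h = 21:30 Bryir Province standard time (rolling into the previous day, 14 April 2033).
The standard-time date in Bryir Province, April 14, 2033, does not fall between 18 April and 10 October, so daylight saving is not in effect and Bryir Province is at UTC−03:00.
00:30 UTC − 3h = 21:30 Bryir Province (rolling into the previous day, 14 April 2033).

21:30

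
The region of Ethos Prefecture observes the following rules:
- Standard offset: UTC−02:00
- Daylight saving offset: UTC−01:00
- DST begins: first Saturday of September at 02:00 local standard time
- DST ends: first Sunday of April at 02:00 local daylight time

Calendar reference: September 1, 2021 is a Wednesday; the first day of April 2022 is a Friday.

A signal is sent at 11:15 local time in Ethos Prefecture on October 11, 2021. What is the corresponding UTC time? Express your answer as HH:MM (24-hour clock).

1 September 2021 is a Wednesday, so the first Saturday is September 4.
1 April 2022 is a Friday, so the first Sunday is April 3.
Daylight saving runs 4 September 2021 – 3 April 2022; October 11, 2021 is inside that window, so Ethos Prefecture is at UTC−01:00.
11:15 local + 1h = 12:15 UTC.

12:15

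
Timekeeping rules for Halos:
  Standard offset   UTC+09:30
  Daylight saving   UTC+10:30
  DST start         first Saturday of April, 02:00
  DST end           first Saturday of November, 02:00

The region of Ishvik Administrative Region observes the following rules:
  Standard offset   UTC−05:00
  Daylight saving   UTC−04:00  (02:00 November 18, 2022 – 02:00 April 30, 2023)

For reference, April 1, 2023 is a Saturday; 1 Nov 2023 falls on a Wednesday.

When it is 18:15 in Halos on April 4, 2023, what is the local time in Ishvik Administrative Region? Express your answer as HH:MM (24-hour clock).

03:45

1 April 2023 is a Saturday, so the first Saturday is April 1.
1 November 2023 is a Wednesday, so the first Saturday is November 4.
Daylight saving runs 1 April – 4 November; April 4, 2023 is inside that window, so Halos is at UTC+10:30.
18:15 Halos − 10h30m = 07:45 UTC.
At the standard offset (UTC−05:00), 07:45 UTC − 5h = 02:45 Ishvik Administrative Region standard time.
The standard-time date in Ishvik Administrative Region, April 4, 2023, lies within the daylight-saving period (18 November 2022 – 30 April 2023), so Ishvik Administrative Region is on daylight time, UTC−04:00.
07:45 UTC − 4h = 03:45 Ishvik Administrative Region.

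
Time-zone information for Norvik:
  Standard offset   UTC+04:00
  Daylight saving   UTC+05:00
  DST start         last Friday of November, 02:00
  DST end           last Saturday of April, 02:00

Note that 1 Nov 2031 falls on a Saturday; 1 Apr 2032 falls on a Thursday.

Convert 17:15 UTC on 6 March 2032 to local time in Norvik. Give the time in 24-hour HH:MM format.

22:15

1 November 2031 is a Saturday, so Fridays fall on 7, 14, 21, 28; the last is November 28.
1 April 2032 is a Thursday, so Saturdays fall on 3, 10, 17, 24; the last is April 24.
At the standard offset (UTC+04:00), 17:15 UTC + 4h = 21:15 Norvik standard time.
The standard-time date in Norvik, 6 March 2032, falls between 28 November 2031 and 24 April 2032, so daylight saving is in effect and Norvik is at UTC+05:00.
17:15 UTC + 5h = 22:15 local.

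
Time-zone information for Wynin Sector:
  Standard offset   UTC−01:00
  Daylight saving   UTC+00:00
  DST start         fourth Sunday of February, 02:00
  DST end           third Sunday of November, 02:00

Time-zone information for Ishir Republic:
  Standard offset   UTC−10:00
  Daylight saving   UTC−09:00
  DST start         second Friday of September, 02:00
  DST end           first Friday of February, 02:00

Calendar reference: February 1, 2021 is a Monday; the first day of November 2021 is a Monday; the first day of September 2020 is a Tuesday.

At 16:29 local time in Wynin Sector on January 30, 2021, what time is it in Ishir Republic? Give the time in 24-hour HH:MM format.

08:29

1 February 2021 is a Monday, so the first Sunday is February 7 and the fourth is February 28.
1 November 2021 is a Monday, so the first Sunday is November 7 and the third is November 21.
January 30, 2021 does not fall between 28 February and 21 November, so daylight saving is not in effect and Wynin Sector is at UTC−01:00.
16:29 Wynin Sector + 1h = 17:29 UTC.
1 September 2020 is a Tuesday, so the first Friday is September 4 and the second is September 11.
1 February 2021 is a Monday, so the first Friday is February 5.
At the standard offset (UTC−10:00), 17:29 UTC − 10h = 07:29 Ishir Republic standard time.
The standard-time date in Ishir Republic, January 30, 2021, lies within the daylight-saving period (11 September 2020 – 5 February 2021), so Ishir Republic is on daylight time, UTC−09:00.
17:29 UTC − 9h = 08:29 Ishir Republic.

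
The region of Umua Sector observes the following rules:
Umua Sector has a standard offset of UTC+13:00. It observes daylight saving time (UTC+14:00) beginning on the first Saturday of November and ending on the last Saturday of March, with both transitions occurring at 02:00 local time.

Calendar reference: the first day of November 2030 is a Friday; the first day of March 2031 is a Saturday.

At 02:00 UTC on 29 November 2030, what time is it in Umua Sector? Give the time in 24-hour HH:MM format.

1 November 2030 is a Friday, so the first Saturday is November 2.
1 March 2031 is a Saturday, so Saturdays fall on 1, 8, 15, 22, 29; the last is March 29.
At the standard offset (UTC+13:00), 02:00 UTC + 13h = 15:00 Umua Sector standard time.
Daylight saving runs 2 November 2030 – 29 March 2031; the standard-time date in Umua Sector, 29 November 2030, is inside that window, so Umua Sector is at UTC+14:00.
02:00 UTC + 14h = 16:00 local.

16:00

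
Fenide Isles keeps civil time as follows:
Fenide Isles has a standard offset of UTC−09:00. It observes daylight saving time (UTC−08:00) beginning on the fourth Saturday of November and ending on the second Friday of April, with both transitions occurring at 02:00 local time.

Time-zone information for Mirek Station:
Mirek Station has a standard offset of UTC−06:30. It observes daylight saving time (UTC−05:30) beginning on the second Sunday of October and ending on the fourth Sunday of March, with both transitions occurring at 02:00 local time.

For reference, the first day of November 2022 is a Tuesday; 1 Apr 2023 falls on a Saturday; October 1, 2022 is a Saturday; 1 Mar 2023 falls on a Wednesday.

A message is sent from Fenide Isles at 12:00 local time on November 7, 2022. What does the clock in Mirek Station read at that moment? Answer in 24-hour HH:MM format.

15:30

1 November 2022 is a Tuesday, so the first Saturday is November 5 and the fourth is November 26.
1 April 2023 is a Saturday, so the first Friday is April 7 and the second is April 14.
November 7, 2022 does not fall between 26 November 2022 and 14 April 2023, so daylight saving is not in effect and Fenide Isles is at UTC−09:00.
12:00 Fenide Isles + 9h = 21:00 UTC.
1 October 2022 is a Saturday, so the first Sunday is October 2 and the second is October 9.
1 March 2023 is a Wednesday, so the first Sunday is March 5 and the fourth is March 26.
At the standard offset (UTC−06:30), 21:00 UTC − 6h30m = 14:30 Mirek Station standard time.
Daylight saving runs 9 October 2022 – 26 March 2023; the standard-time date in Mirek Station, November 7, 2022, is inside that window, so Mirek Station is at UTC−05:30.
21:00 UTC − 5h30m = 15:30 Mirek Station.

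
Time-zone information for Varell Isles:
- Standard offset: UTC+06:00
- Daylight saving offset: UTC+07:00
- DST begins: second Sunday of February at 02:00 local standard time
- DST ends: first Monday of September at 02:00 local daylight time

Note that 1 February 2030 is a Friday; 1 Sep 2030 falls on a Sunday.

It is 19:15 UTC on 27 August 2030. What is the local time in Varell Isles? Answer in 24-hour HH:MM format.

02:15

1 February 2030 is a Friday, so the first Sunday is February 3 and the second is February 10.
1 September 2030 is a Sunday, so the first Monday is September 2.
At the standard offset (UTC+06:00), 19:15 UTC + 6h = 01:15 Varell Isles standard time (rolling into the next day, 28 August 2030).
Daylight saving runs 10 February – 2 September; the standard-time date in Varell Isles, 28 August 2030, is inside that window, so Varell Isles is at UTC+07:00.
19:15 UTC + 7h = 02:15 local (rolling into the next day, 28 August 2030).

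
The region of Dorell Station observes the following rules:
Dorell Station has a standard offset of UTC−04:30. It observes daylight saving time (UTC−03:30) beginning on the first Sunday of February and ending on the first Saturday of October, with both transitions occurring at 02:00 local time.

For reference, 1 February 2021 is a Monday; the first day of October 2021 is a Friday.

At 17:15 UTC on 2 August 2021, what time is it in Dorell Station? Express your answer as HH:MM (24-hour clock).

1 February 2021 is a Monday, so the first Sunday is February 7.
1 October 2021 is a Friday, so the first Saturday is October 2.
At the standard offset (UTC−04:30), 17:15 UTC − 4h30m = 12:45 Dorell Station standard time.
The standard-time date in Dorell Station, 2 August 2021, falls between 7 February and 2 October, so daylight saving is in effect and Dorell Station is at UTC−03:30.
17:15 UTC − 3h30m = 13:45 local.

13:45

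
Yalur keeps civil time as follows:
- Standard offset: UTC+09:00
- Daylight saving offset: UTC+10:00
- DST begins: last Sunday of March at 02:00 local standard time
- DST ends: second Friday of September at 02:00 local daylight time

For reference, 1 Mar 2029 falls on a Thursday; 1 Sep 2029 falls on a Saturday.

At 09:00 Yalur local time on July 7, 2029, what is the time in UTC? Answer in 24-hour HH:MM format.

23:00

1 March 2029 is a Thursday, so Sundays fall on 4, 11, 18, 25; the last is March 25.
1 September 2029 is a Saturday, so the first Friday is September 7 and the second is September 14.
July 7, 2029 falls between 25 March and 14 September, so daylight saving is in effect and Yalur is at UTC+10:00.
09:00 local − 10h = 23:00 UTC (rolling into the previous day, 6 July 2029).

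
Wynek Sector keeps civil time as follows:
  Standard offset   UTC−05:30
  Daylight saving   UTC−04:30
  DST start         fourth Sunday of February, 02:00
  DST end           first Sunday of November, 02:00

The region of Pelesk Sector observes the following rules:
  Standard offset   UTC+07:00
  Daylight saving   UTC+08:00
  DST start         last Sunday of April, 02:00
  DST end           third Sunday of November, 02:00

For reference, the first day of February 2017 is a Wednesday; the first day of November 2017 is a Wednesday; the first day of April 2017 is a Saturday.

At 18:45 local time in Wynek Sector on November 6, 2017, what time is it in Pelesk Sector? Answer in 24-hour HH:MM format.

08:15

1 February 2017 is a Wednesday, so the first Sunday is February 5 and the fourth is February 26.
1 November 2017 is a Wednesday, so the first Sunday is November 5.
November 6, 2017 does not fall between 26 February and 5 November, so daylight saving is not in effect and Wynek Sector is at UTC−05:30.
18:45 Wynek Sector + 5h30m = 00:15 UTC (rolling into the next day, 7 November 2017).
1 April 2017 is a Saturday, so Sundays fall on 2, 9, 16, 23, 30; the last is April 30.
1 November 2017 is a Wednesday, so the first Sunday is November 5 and the third is November 19.
At the standard offset (UTC+07:00), 00:15 UTC + 7h = 07:15 Pelesk Sector standard time.
Daylight saving runs 30 April – 19 November; the standard-time date in Pelesk Sector, November 7, 2017, is inside that window, so Pelesk Sector is at UTC+08:00.
00:15 UTC + 8h = 08:15 Pelesk Sector.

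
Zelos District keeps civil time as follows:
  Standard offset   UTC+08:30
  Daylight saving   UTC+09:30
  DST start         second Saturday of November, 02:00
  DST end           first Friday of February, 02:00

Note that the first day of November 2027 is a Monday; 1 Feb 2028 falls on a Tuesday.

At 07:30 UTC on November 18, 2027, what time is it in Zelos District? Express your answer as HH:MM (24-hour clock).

1 November 2027 is a Monday, so the first Saturday is November 6 and the second is November 13.
1 February 2028 is a Tuesday, so the first Friday is February 4.
At the standard offset (UTC+08:30), 07:30 UTC + 8h30m = 16:00 Zelos District standard time.
Daylight saving runs 13 November 2027 – 4 February 2028; the standard-time date in Zelos District, November 18, 2027, is inside that window, so Zelos District is at UTC+09:30.
07:30 UTC + 9h30m = 17:00 local.

17:00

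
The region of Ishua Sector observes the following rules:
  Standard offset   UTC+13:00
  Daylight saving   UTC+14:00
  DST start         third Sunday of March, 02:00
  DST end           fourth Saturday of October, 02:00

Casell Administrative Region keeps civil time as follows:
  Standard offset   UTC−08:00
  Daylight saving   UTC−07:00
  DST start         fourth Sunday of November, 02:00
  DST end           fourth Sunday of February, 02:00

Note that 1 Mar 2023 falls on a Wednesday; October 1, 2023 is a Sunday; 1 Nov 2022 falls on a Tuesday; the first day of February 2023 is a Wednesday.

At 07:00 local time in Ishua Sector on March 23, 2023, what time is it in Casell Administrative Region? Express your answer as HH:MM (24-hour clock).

1 March 2023 is a Wednesday, so the first Sunday is March 5 and the third is March 19.
1 October 2023 is a Sunday, so the first Saturday is October 7 and the fourth is October 28.
March 23, 2023 falls between 19 March and 28 October, so daylight saving is in effect and Ishua Sector is at UTC+14:00.
07:00 Ishua Sector − 14h = 17:00 UTC (rolling into the previous day, 22 March 2023).
1 November 2022 is a Tuesday, so the first Sunday is November 6 and the fourth is November 27.
1 February 2023 is a Wednesday, so the first Sunday is February 5 and the fourth is February 26.
At the standard offset (UTC−08:00), 17:00 UTC − 8h = 09:00 Casell Administrative Region standard time.
The standard-time date in Casell Administrative Region, March 22, 2023, does not fall between 27 November 2022 and 26 February 2023, so daylight saving is not in effect and Casell Administrative Region is at UTC−08:00.
17:00 UTC − 8h = 09:00 Casell Administrative Region.

09:00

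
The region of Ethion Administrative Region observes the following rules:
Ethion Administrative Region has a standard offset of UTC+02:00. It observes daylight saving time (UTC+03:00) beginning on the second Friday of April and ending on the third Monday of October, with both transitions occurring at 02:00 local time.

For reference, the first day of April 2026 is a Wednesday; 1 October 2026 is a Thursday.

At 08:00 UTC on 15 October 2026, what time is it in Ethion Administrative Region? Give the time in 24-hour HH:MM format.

11:00

1 April 2026 is a Wednesday, so the first Friday is April 3 and the second is April 10.
1 October 2026 is a Thursday, so the first Monday is October 5 and the third is October 19.
At the standard offset (UTC+02:00), 08:00 UTC + 2h = 10:00 Ethion Administrative Region standard time.
Daylight saving runs 10 April – 19 October; the standard-time date in Ethion Administrative Region, 15 October 2026, is inside that window, so Ethion Administrative Region is at UTC+03:00.
08:00 UTC + 3h = 11:00 local.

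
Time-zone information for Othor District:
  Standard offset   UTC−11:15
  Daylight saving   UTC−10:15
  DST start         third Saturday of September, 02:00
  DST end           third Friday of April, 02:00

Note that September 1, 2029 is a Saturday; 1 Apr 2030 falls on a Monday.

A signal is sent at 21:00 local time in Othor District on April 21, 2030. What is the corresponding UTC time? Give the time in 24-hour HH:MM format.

08:15

1 September 2029 is a Saturday, so the first Saturday is September 1 and the third is September 15.
1 April 2030 is a Monday, so the first Friday is April 5 and the third is April 19.
Daylight saving runs 15 September 2029 – 19 April 2030; April 21, 2030 is outside that window, so Othor District is on standard time at UTC−11:15.
21:00 local + 11h15m = 08:15 UTC (rolling into the next day, 22 April 2030).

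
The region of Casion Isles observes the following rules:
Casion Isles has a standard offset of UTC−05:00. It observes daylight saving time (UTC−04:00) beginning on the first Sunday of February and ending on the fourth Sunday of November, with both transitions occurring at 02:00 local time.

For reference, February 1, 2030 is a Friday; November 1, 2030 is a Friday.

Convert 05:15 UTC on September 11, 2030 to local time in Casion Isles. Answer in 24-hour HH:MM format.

01:15

1 February 2030 is a Friday, so the first Sunday is February 3.
1 November 2030 is a Friday, so the first Sunday is November 3 and the fourth is November 24.
At the standard offset (UTC−05:00), 05:15 UTC − 5h = 00:15 Casion Isles standard time.
Daylight saving runs 3 February – 24 November; the standard-time date in Casion Isles, September 11, 2030, is inside that window, so Casion Isles is at UTC−04:00.
05:15 UTC − 4h = 01:15 local.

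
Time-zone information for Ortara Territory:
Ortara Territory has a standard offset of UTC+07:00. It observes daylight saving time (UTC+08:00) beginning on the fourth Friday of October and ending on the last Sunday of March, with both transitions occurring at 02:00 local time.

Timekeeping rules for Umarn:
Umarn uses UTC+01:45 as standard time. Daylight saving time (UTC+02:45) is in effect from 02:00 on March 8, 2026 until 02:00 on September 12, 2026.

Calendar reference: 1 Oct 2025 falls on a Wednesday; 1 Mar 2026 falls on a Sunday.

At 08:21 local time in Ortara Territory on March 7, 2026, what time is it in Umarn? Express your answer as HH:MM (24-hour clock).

02:06

1 October 2025 is a Wednesday, so the first Friday is October 3 and the fourth is October 24.
1 March 2026 is a Sunday, so Sundays fall on 1, 8, 15, 22, 29; the last is March 29.
March 7, 2026 lies within the daylight-saving period (24 October 2025 – 29 March 2026), so Ortara Territory is on daylight time, UTC+08:00.
08:21 Ortara Territory − 8h = 00:21 UTC.
At the standard offset (UTC+01:45), 00:21 UTC + 1h45m = 02:06 Umarn standard time.
Daylight saving runs 8 March – 12 September; the standard-time date in Umarn, March 7, 2026, is outside that window, so Umarn is on standard time at UTC+01:45.
00:21 UTC + 1h45m = 02:06 Umarn.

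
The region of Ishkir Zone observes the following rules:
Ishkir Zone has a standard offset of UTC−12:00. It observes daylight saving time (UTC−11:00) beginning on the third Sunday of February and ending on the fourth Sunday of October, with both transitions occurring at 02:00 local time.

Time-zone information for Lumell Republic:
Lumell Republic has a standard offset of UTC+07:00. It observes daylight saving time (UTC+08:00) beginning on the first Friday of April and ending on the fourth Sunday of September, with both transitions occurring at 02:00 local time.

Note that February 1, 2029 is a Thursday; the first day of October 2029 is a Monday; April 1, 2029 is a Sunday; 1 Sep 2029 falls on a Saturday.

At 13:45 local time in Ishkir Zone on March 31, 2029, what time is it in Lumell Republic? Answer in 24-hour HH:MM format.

07:45

1 February 2029 is a Thursday, so the first Sunday is February 4 and the third is February 18.
1 October 2029 is a Monday, so the first Sunday is October 7 and the fourth is October 28.
March 31, 2029 falls between 18 February and 28 October, so daylight saving is in effect and Ishkir Zone is at UTC−11:00.
13:45 Ishkir Zone + 11h = 00:45 UTC (rolling into the next day, 1 April 2029).
1 April 2029 is a Sunday, so the first Friday is April 6.
1 September 2029 is a Saturday, so the first Sunday is September 2 and the fourth is September 23.
At the standard offset (UTC+07:00), 00:45 UTC + 7h = 07:45 Lumell Republic standard time.
The standard-time date in Lumell Republic, April 1, 2029, does not fall between 6 April and 23 September, so daylight saving is not in effect and Lumell Republic is at UTC+07:00.
00:45 UTC + 7h = 07:45 Lumell Republic.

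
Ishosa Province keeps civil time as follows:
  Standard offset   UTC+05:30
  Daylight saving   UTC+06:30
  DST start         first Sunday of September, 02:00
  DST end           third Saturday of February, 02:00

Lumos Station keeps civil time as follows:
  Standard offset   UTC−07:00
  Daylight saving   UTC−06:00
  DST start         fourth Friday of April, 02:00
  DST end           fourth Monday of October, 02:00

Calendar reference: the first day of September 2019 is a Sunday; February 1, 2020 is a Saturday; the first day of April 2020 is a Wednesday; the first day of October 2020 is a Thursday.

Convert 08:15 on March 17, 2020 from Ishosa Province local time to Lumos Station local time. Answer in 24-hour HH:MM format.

19:45

1 September 2019 is a Sunday, so the first Sunday is September 1.
1 February 2020 is a Saturday, so the first Saturday is February 1 and the third is February 15.
March 17, 2020 does not fall between 1 September 2019 and 15 February 2020, so daylight saving is not in effect and Ishosa Province is at UTC+05:30.
08:15 Ishosa Province − 5h30m = 02:45 UTC.
1 April 2020 is a Wednesday, so the first Friday is April 3 and the fourth is April 24.
1 October 2020 is a Thursday, so the first Monday is October 5 and the fourth is October 26.
At the standard offset (UTC−07:00), 02:45 UTC − 7h = 19:45 Lumos Station standard time (rolling into the previous day, 16 March 2020).
The standard-time date in Lumos Station, March 16, 2020, does not fall between 24 April and 26 October, so daylight saving is not in effect and Lumos Station is at UTC−07:00.
02:45 UTC − 7h = 19:45 Lumos Station (rolling into the previous day, 16 March 2020).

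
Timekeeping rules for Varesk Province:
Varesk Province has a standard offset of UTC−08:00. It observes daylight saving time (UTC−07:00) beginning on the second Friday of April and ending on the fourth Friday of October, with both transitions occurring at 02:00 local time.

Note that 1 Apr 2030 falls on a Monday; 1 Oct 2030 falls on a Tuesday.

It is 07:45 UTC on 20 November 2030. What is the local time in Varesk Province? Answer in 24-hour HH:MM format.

23:45

1 April 2030 is a Monday, so the first Friday is April 5 and the second is April 12.
1 October 2030 is a Tuesday, so the first Friday is October 4 and the fourth is October 25.
At the standard offset (UTC−08:00), 07:45 UTC − 8h = 23:45 Varesk Province standard time (rolling into the previous day, 19 November 2030).
Daylight saving runs 12 April – 25 October; the standard-time date in Varesk Province, 19 November 2030, is outside that window, so Varesk Province is on standard time at UTC−08:00.
07:45 UTC − 8h = 23:45 local (rolling into the previous day, 19 November 2030).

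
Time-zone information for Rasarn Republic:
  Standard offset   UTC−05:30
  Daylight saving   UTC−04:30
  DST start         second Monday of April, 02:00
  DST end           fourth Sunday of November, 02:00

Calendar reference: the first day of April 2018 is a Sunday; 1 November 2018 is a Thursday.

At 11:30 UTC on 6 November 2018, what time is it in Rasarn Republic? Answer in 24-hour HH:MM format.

07:00

1 April 2018 is a Sunday, so the first Monday is April 2 and the second is April 9.
1 November 2018 is a Thursday, so the first Sunday is November 4 and the fourth is November 25.
At the standard offset (UTC−05:30), 11:30 UTC − 5h30m = 06:00 Rasarn Republic standard time.
The standard-time date in Rasarn Republic, 6 November 2018, falls between 9 April and 25 November, so daylight saving is in effect and Rasarn Republic is at UTC−04:30.
11:30 UTC − 4h30m = 07:00 local.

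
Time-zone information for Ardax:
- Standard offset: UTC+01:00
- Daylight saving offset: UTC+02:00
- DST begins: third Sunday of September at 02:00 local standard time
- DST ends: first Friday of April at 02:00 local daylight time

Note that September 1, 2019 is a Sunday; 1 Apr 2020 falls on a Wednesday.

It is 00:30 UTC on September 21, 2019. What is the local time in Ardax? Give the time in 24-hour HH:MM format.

02:30

1 September 2019 is a Sunday, so the first Sunday is September 1 and the third is September 15.
1 April 2020 is a Wednesday, so the first Friday is April 3.
At the standard offset (UTC+01:00), 00:30 UTC + 1h = 01:30 Ardax standard time.
Daylight saving runs 15 September 2019 – 3 April 2020; the standard-time date in Ardax, September 21, 2019, is inside that window, so Ardax is at UTC+02:00.
00:30 UTC + 2h = 02:30 local.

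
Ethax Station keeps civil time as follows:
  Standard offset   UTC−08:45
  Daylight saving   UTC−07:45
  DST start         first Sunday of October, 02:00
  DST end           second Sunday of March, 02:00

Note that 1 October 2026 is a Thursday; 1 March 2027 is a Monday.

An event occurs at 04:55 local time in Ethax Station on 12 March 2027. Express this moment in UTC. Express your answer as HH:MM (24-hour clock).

12:40

1 October 2026 is a Thursday, so the first Sunday is October 4.
1 March 2027 is a Monday, so the first Sunday is March 7 and the second is March 14.
12 March 2027 falls between 4 October 2026 and 14 March 2027, so daylight saving is in effect and Ethax Station is at UTC−07:45.
04:55 local + 7h45m = 12:40 UTC.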